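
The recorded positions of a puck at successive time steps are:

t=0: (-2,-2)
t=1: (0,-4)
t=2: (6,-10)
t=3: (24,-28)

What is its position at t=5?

The jumps are (+2,-2), (+6,-6), (+18,-18) — a geometric progression with ratio 3.
step 4: (24,-28) + (+54,-54) → (78,-82)
step 5: (78,-82) + (+162,-162) → (240,-244)

(240,-244)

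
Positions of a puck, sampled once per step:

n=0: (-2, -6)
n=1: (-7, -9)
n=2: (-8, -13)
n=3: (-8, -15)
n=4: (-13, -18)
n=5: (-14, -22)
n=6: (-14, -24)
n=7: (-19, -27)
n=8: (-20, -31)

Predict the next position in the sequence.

(-20, -33)

Step-to-step displacements: (-5, -3), (-1, -4), (+0, -2), (-5, -3), (-1, -4), (+0, -2), (-5, -3), (-1, -4) — a repeating cycle of length 3.
step 9: apply (+0, -2) → (-20, -33)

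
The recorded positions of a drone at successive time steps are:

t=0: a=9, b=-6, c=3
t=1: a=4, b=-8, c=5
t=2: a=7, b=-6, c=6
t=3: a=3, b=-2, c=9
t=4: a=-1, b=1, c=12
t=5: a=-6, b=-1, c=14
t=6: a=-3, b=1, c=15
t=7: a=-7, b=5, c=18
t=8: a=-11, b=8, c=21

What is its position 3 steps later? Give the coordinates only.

a=-17, b=12, c=27

Step-to-step displacements: (-5, -2, +2), (+3, +2, +1), (-4, +4, +3), (-4, +3, +3), (-5, -2, +2), (+3, +2, +1), (-4, +4, +3), (-4, +3, +3) — a repeating cycle of length 4.
step 9: apply (-5, -2, +2) → a=-16, b=6, c=23
step 10: apply (+3, +2, +1) → a=-13, b=8, c=24
step 11: apply (-4, +4, +3) → a=-17, b=12, c=27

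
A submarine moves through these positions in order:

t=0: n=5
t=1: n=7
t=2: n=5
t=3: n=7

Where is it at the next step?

Consecutive displacements +2, -2, +2 scale by a factor of -1 each step.
step 4: 7 − 2 → n=5

n=5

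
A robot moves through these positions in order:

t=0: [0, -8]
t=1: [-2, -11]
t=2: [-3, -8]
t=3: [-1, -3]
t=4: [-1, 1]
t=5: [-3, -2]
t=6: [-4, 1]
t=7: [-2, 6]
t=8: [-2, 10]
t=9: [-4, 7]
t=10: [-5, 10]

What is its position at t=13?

Differencing gives [-2, -3], [-1, +3], [+2, +5], [+0, +4], [-2, -3], [-1, +3], [+2, +5], [+0, +4], [-2, -3], [-1, +3]. This is the pattern [-2, -3], [-1, +3], [+2, +5], [+0, +4] repeated.
step 11: apply [+2, +5] → [-3, 15]
step 12: apply [+0, +4] → [-3, 19]
step 13: apply [-2, -3] → [-5, 16]

[-5, 16]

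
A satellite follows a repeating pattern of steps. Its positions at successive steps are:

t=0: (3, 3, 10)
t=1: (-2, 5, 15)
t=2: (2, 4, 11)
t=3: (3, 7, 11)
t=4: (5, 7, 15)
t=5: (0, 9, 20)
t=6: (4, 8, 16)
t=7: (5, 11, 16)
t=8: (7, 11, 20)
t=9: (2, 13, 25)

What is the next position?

Step-to-step displacements: (-5, +2, +5), (+4, -1, -4), (+1, +3, +0), (+2, +0, +4), (-5, +2, +5), (+4, -1, -4), (+1, +3, +0), (+2, +0, +4), (-5, +2, +5) — a repeating cycle of length 4.
step 10: apply (+4, -1, -4) → (6, 12, 21)

(6, 12, 21)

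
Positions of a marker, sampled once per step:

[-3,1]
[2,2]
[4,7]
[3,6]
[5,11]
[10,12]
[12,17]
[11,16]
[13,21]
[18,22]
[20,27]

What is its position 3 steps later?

[26,32]

The moves between consecutive positions are [+5,+1], [+2,+5], [-1,-1], [+2,+5], [+5,+1], [+2,+5], [-1,-1], [+2,+5], [+5,+1], [+2,+5]; they repeat the 4-cycle [[+5,+1], [+2,+5], [-1,-1], [+2,+5]].
step 11: apply [-1,-1] → [19,26]
step 12: apply [+2,+5] → [21,31]
step 13: apply [+5,+1] → [26,32]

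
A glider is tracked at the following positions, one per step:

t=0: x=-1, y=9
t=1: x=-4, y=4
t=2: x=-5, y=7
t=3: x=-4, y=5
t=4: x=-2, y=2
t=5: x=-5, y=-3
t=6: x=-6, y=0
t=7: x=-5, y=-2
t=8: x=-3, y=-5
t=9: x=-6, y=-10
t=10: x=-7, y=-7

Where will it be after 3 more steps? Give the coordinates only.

x=-7, y=-17

Differencing gives (-3,-5), (-1,+3), (+1,-2), (+2,-3), (-3,-5), (-1,+3), (+1,-2), (+2,-3), (-3,-5), (-1,+3). This is the pattern (-3,-5), (-1,+3), (+1,-2), (+2,-3) repeated.
step 11: apply (+1,-2) → x=-6, y=-9
step 12: apply (+2,-3) → x=-4, y=-12
step 13: apply (-3,-5) → x=-7, y=-17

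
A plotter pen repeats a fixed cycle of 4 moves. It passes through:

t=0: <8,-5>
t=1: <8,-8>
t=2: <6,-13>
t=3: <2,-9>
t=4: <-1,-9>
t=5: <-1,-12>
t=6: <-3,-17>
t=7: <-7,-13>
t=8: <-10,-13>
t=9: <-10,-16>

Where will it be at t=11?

The moves between consecutive positions are <+0,-3>, <-2,-5>, <-4,+4>, <-3,+0>, <+0,-3>, <-2,-5>, <-4,+4>, <-3,+0>, <+0,-3>; they repeat the 4-cycle [<+0,-3>, <-2,-5>, <-4,+4>, <-3,+0>].
step 10: apply <-2,-5> → <-12,-21>
step 11: apply <-4,+4> → <-16,-17>

<-16,-17>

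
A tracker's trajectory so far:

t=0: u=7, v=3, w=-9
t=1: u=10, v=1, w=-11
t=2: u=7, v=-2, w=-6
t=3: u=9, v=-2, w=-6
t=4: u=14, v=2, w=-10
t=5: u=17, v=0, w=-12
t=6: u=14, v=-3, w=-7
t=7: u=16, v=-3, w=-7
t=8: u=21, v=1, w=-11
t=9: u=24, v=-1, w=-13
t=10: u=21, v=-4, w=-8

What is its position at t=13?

Differencing gives (+3,-2,-2), (-3,-3,+5), (+2,+0,+0), (+5,+4,-4), (+3,-2,-2), (-3,-3,+5), (+2,+0,+0), (+5,+4,-4), (+3,-2,-2), (-3,-3,+5). This is the pattern (+3,-2,-2), (-3,-3,+5), (+2,+0,+0), (+5,+4,-4) repeated.
step 11: apply (+2,+0,+0) → u=23, v=-4, w=-8
step 12: apply (+5,+4,-4) → u=28, v=0, w=-12
step 13: apply (+3,-2,-2) → u=31, v=-2, w=-14

u=31, v=-2, w=-14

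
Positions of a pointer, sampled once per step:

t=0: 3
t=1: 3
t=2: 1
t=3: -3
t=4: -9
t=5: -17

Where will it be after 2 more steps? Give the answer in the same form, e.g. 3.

-39

Taking differences between consecutive positions: +0, -2, -4, -6, -8. These grow by -2 each step.
step 6: -17 − 10 → -27
step 7: -27 − 12 → -39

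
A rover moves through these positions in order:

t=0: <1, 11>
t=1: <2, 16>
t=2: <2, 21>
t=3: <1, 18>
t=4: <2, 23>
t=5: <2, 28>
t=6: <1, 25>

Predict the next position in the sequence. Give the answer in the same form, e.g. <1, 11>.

<2, 30>

The moves between consecutive positions are <+1, +5>, <+0, +5>, <-1, -3>, <+1, +5>, <+0, +5>, <-1, -3>; they repeat the 3-cycle [<+1, +5>, <+0, +5>, <-1, -3>].
step 7: apply <+1, +5> → <2, 30>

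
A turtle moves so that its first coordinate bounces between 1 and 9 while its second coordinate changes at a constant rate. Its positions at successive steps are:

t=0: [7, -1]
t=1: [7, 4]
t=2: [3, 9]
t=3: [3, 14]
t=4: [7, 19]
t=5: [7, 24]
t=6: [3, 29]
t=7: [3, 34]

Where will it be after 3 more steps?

The first coordinate travels 4 per step and bounces off the walls at 1 and 9.
  step 8: 3 → 7
  step 9: 7 → 7
  step 10: 7 → 3
The second coordinate changes by +5 each step: at step 10 it is 49.

[3, 49]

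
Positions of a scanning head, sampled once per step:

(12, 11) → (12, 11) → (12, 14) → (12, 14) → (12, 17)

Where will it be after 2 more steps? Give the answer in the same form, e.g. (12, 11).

(12, 20)

Step-to-step displacements: (+0, +0), (+0, +3), (+0, +0), (+0, +3) — a repeating cycle of length 2.
step 5: apply (+0, +0) → (12, 17)
step 6: apply (+0, +3) → (12, 20)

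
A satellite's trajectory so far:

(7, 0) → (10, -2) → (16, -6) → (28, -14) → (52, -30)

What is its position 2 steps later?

(196, -126)

Consecutive displacements (+3, -2), (+6, -4), (+12, -8), (+24, -16) scale by a factor of 2 each step.
step 5: (52, -30) + (+48, -32) → (100, -62)
step 6: (100, -62) + (+96, -64) → (196, -126)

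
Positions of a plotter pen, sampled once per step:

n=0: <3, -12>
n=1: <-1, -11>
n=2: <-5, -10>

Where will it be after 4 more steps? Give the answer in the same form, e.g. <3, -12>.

Constant displacement of <-4, +1> per step.
step 3: <-5, -10> + <-4, +1> → <-9, -9>
step 4: <-9, -9> + <-4, +1> → <-13, -8>
step 5: <-13, -8> + <-4, +1> → <-17, -7>
step 6: <-17, -7> + <-4, +1> → <-21, -6>

<-21, -6>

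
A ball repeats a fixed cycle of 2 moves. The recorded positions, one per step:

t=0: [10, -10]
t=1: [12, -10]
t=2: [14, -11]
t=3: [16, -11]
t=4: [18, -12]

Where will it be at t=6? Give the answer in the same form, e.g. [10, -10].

[22, -13]

Differencing gives [+2, +0], [+2, -1], [+2, +0], [+2, -1]. This is the pattern [+2, +0], [+2, -1] repeated.
step 5: apply [+2, +0] → [20, -12]
step 6: apply [+2, -1] → [22, -13]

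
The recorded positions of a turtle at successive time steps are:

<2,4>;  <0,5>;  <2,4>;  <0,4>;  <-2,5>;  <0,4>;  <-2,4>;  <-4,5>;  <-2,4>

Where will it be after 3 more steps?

The moves between consecutive positions are <-2,+1>, <+2,-1>, <-2,+0>, <-2,+1>, <+2,-1>, <-2,+0>, <-2,+1>, <+2,-1>; they repeat the 3-cycle [<-2,+1>, <+2,-1>, <-2,+0>].
step 9: apply <-2,+0> → <-4,4>
step 10: apply <-2,+1> → <-6,5>
step 11: apply <+2,-1> → <-4,4>

<-4,4>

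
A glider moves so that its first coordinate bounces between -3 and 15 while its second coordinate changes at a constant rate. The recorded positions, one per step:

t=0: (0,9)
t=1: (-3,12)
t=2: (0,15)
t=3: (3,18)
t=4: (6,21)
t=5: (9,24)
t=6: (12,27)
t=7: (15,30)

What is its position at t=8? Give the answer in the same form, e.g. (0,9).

The first coordinate travels 3 per step and bounces off the walls at -3 and 15.
  step 8: 15 → 12
The second coordinate changes by +3 each step: at step 8 it is 33.

(12,33)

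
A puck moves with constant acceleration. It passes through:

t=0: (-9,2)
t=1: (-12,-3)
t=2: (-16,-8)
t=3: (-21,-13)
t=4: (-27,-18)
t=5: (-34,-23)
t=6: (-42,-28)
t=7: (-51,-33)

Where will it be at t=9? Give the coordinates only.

(-72,-43)

First differences are (-3,-5), (-4,-5), (-5,-5), (-6,-5), (-7,-5), (-8,-5), (-9,-5); their common second difference is (-1,+0) (constant acceleration).
step 8: (-51,-33) + (-10,-5) → (-61,-38)
step 9: (-61,-38) + (-11,-5) → (-72,-43)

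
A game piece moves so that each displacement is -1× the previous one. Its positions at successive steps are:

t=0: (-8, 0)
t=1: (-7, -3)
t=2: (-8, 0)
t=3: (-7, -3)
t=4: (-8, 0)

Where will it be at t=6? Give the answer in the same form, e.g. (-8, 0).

(-8, 0)

Consecutive displacements (+1, -3), (-1, +3), (+1, -3), (-1, +3) scale by a factor of -1 each step.
step 5: (-8, 0) + (+1, -3) → (-7, -3)
step 6: (-7, -3) + (-1, +3) → (-8, 0)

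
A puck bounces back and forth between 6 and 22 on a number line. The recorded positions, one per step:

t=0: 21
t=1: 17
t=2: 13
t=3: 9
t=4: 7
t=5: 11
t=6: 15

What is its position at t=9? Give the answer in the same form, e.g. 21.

17

The value travels 4 per step and bounces off the walls at 6 and 22.
  step 7: 15 → 19
  step 8: 19 → 21
  step 9: 21 → 17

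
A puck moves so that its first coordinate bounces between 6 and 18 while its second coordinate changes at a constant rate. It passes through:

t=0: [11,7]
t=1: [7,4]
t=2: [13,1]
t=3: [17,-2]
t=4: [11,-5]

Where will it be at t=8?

The first coordinate travels 6 per step and bounces off the walls at 6 and 18.
  step 5: 11 → 7
  step 6: 7 → 13
  step 7: 13 → 17
  step 8: 17 → 11
The second coordinate changes by -3 each step: at step 8 it is -17.

[11,-17]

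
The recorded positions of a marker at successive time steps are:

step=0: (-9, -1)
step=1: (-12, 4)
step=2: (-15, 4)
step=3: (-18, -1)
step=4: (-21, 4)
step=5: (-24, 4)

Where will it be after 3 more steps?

The first coordinate changes by -3 each step, so at step 8 it is -9 + 8·(-3) = -33.
The second coordinate repeats the cycle [-1, 4, 4] with period 3; step 8 mod 3 = 2, giving 4.

(-33, 4)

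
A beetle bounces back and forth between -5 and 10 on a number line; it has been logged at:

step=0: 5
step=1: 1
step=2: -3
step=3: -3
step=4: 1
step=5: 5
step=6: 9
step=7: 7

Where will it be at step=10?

-5

The value reflects between -5 and 10, moving 4 per step.
  step 8: 7 → 3
  step 9: 3 → -1
  step 10: -1 → -5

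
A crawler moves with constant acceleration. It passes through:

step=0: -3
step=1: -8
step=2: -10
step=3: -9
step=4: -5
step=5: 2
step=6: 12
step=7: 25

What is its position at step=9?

60

Successive displacements: -5, -2, +1, +4, +7, +10, +13 — each changes by +3.
step 8: 25 + 16 → 41
step 9: 41 + 19 → 60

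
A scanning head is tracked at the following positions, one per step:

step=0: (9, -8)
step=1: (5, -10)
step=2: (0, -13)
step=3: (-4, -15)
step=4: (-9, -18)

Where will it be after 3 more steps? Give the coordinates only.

(-22, -25)

Step-to-step displacements: (-4, -2), (-5, -3), (-4, -2), (-5, -3) — a repeating cycle of length 2.
step 5: apply (-4, -2) → (-13, -20)
step 6: apply (-5, -3) → (-18, -23)
step 7: apply (-4, -2) → (-22, -25)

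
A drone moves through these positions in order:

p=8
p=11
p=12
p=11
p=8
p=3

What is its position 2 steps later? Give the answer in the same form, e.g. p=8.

First differences are +3, +1, -1, -3, -5; their common second difference is -2 (constant acceleration).
step 6: 3 − 7 → p=-4
step 7: -4 − 9 → p=-13

p=-13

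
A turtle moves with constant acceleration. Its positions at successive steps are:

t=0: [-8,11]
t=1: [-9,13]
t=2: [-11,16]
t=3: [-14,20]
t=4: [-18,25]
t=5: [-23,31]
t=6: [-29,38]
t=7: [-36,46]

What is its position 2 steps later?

Successive displacements: [-1,+2], [-2,+3], [-3,+4], [-4,+5], [-5,+6], [-6,+7], [-7,+8] — each changes by [-1,+1].
step 8: [-36,46] + [-8,+9] → [-44,55]
step 9: [-44,55] + [-9,+10] → [-53,65]

[-53,65]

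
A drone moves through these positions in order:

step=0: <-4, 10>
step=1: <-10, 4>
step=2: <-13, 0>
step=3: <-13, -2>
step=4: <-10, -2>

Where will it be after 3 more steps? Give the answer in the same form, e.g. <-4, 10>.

Taking differences between consecutive positions: <-6, -6>, <-3, -4>, <+0, -2>, <+3, +0>. These grow by <+3, +2> each step.
step 5: <-10, -2> + <+6, +2> → <-4, 0>
step 6: <-4, 0> + <+9, +4> → <5, 4>
step 7: <5, 4> + <+12, +6> → <17, 10>

<17, 10>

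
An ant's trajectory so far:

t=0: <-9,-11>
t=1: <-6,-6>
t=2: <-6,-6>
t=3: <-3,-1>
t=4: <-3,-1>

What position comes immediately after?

Step-to-step displacements: <+3,+5>, <+0,+0>, <+3,+5>, <+0,+0> — a repeating cycle of length 2.
step 5: apply <+3,+5> → <0,4>

<0,4>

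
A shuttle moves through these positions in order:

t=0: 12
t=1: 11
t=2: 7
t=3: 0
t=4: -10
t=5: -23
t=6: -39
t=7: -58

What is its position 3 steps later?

-133

Successive displacements: -1, -4, -7, -10, -13, -16, -19 — each changes by -3.
step 8: -58 − 22 → -80
step 9: -80 − 25 → -105
step 10: -105 − 28 → -133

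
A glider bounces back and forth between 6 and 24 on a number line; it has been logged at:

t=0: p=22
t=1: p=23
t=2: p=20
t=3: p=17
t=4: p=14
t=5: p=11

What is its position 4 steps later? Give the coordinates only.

The value reflects between 6 and 24, moving 3 per step.
  step 6: 11 → 8
  step 7: 8 → 7
  step 8: 7 → 10
  step 9: 10 → 13

p=13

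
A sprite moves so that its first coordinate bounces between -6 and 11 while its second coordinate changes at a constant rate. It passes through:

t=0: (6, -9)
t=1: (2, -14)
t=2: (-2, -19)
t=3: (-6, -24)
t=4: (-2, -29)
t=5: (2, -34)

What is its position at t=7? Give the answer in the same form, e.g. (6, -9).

(10, -44)

The first coordinate travels 4 per step and bounces off the walls at -6 and 11.
  step 6: 2 → 6
  step 7: 6 → 10
The second coordinate changes by -5 each step: at step 7 it is -44.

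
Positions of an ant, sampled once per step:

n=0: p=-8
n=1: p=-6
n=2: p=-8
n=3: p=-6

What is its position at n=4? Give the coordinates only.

Step-to-step displacements: +2, -2, +2; each is -1× the previous.
step 4: -6 − 2 → p=-8

p=-8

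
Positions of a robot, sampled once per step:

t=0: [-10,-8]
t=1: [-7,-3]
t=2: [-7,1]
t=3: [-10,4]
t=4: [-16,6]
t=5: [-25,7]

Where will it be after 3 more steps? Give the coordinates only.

Successive displacements: [+3,+5], [+0,+4], [-3,+3], [-6,+2], [-9,+1] — each changes by [-3,-1].
step 6: [-25,7] + [-12,+0] → [-37,7]
step 7: [-37,7] + [-15,-1] → [-52,6]
step 8: [-52,6] + [-18,-2] → [-70,4]

[-70,4]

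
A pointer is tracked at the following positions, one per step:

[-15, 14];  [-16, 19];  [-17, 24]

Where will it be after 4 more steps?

Constant displacement of [-1, +5] per step.
step 3: [-17, 24] + [-1, +5] → [-18, 29]
step 4: [-18, 29] + [-1, +5] → [-19, 34]
step 5: [-19, 34] + [-1, +5] → [-20, 39]
step 6: [-20, 39] + [-1, +5] → [-21, 44]

[-21, 44]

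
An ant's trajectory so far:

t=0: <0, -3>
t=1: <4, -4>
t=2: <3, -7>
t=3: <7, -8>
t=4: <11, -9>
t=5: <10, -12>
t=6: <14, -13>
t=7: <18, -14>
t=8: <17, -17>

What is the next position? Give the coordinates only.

<21, -18>

The moves between consecutive positions are <+4, -1>, <-1, -3>, <+4, -1>, <+4, -1>, <-1, -3>, <+4, -1>, <+4, -1>, <-1, -3>; they repeat the 3-cycle [<+4, -1>, <-1, -3>, <+4, -1>].
step 9: apply <+4, -1> → <21, -18>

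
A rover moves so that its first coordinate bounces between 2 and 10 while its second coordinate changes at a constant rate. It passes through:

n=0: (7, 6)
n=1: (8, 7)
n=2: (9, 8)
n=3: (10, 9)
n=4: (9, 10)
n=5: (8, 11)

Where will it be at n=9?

The first coordinate reflects between 2 and 10, moving 1 per step.
  step 6: 8 → 7
  step 7: 7 → 6
  step 8: 6 → 5
  step 9: 5 → 4
The second coordinate changes by +1 each step: at step 9 it is 15.

(4, 15)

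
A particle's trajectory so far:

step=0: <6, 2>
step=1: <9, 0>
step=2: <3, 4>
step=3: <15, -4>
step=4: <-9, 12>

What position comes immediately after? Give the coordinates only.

<39, -20>

Consecutive displacements <+3, -2>, <-6, +4>, <+12, -8>, <-24, +16> scale by a factor of -2 each step.
step 5: <-9, 12> + <+48, -32> → <39, -20>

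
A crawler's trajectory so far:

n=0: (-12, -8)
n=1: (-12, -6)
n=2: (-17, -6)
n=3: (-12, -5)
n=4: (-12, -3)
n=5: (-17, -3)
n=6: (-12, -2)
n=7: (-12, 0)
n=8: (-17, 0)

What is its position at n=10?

(-12, 3)

The moves between consecutive positions are (+0, +2), (-5, +0), (+5, +1), (+0, +2), (-5, +0), (+5, +1), (+0, +2), (-5, +0); they repeat the 3-cycle [(+0, +2), (-5, +0), (+5, +1)].
step 9: apply (+5, +1) → (-12, 1)
step 10: apply (+0, +2) → (-12, 3)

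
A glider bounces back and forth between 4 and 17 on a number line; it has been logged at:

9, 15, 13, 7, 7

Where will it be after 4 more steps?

5

The value reflects between 4 and 17, moving 6 per step.
  step 5: 7 → 13
  step 6: 13 → 15
  step 7: 15 → 9
  step 8: 9 → 5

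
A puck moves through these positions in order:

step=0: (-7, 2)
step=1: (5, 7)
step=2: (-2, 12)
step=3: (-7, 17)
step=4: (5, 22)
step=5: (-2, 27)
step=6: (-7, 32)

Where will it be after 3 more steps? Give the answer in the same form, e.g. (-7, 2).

(-7, 47)

First: cycles through -7, 5, -2 every 3 steps. Step 9 lands at position 0 of the cycle → -7.
Second: linear, +5 per step → 47 at step 9.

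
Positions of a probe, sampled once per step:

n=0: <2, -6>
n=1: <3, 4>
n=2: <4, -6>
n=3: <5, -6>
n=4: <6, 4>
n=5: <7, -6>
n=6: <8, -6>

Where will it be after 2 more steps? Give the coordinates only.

<10, -6>

The first coordinate changes by +1 each step, so at step 8 it is 2 + 8·(1) = 10.
The second coordinate repeats the cycle [-6, 4, -6] with period 3; step 8 mod 3 = 2, giving -6.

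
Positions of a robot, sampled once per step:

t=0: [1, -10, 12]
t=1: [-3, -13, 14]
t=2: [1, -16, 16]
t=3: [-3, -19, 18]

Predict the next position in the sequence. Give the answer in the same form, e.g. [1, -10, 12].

[1, -22, 20]

First: cycles through 1, -3 every 2 steps. Step 4 lands at position 0 of the cycle → 1.
Second: linear, -3 per step → -22 at step 4.
Third: linear, +2 per step → 20 at step 4.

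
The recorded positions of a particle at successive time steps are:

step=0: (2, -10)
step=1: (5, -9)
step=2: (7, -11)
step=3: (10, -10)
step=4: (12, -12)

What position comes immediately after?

Step-to-step displacements: (+3, +1), (+2, -2), (+3, +1), (+2, -2) — a repeating cycle of length 2.
step 5: apply (+3, +1) → (15, -11)

(15, -11)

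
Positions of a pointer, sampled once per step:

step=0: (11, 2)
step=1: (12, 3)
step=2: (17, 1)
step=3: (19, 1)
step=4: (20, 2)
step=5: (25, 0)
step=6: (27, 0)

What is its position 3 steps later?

(35, -1)

The moves between consecutive positions are (+1, +1), (+5, -2), (+2, +0), (+1, +1), (+5, -2), (+2, +0); they repeat the 3-cycle [(+1, +1), (+5, -2), (+2, +0)].
step 7: apply (+1, +1) → (28, 1)
step 8: apply (+5, -2) → (33, -1)
step 9: apply (+2, +0) → (35, -1)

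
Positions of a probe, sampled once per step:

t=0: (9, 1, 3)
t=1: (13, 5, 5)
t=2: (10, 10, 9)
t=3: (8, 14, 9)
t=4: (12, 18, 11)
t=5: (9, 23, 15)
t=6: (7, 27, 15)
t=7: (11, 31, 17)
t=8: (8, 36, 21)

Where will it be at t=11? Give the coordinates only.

(7, 49, 27)

Differencing gives (+4, +4, +2), (-3, +5, +4), (-2, +4, +0), (+4, +4, +2), (-3, +5, +4), (-2, +4, +0), (+4, +4, +2), (-3, +5, +4). This is the pattern (+4, +4, +2), (-3, +5, +4), (-2, +4, +0) repeated.
step 9: apply (-2, +4, +0) → (6, 40, 21)
step 10: apply (+4, +4, +2) → (10, 44, 23)
step 11: apply (-3, +5, +4) → (7, 49, 27)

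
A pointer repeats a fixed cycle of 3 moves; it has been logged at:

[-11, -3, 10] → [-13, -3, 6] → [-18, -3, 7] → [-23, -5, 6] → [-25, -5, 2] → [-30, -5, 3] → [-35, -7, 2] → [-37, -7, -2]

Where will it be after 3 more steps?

[-49, -9, -6]

Step-to-step displacements: [-2, +0, -4], [-5, +0, +1], [-5, -2, -1], [-2, +0, -4], [-5, +0, +1], [-5, -2, -1], [-2, +0, -4] — a repeating cycle of length 3.
step 8: apply [-5, +0, +1] → [-42, -7, -1]
step 9: apply [-5, -2, -1] → [-47, -9, -2]
step 10: apply [-2, +0, -4] → [-49, -9, -6]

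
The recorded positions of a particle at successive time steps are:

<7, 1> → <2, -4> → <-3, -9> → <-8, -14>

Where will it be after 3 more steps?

The position changes by <-5, -5> every step.
step 4: <-8, -14> + <-5, -5> → <-13, -19>
step 5: <-13, -19> + <-5, -5> → <-18, -24>
step 6: <-18, -24> + <-5, -5> → <-23, -29>

<-23, -29>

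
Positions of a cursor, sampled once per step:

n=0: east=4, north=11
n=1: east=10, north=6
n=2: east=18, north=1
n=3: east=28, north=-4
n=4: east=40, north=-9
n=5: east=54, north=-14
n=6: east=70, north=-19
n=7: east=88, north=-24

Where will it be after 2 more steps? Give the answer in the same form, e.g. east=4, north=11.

east=130, north=-34

Taking differences between consecutive positions: (+6,-5), (+8,-5), (+10,-5), (+12,-5), (+14,-5), (+16,-5), (+18,-5). These grow by (+2,+0) each step.
step 8: east=88, north=-24 + (+20,-5) → east=108, north=-29
step 9: east=108, north=-29 + (+22,-5) → east=130, north=-34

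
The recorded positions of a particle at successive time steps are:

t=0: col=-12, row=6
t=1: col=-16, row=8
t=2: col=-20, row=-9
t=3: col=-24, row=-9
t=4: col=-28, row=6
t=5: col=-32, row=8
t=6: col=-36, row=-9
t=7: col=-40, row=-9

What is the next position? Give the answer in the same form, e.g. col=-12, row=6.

col=-44, row=6

Col: linear, -4 per step → -44 at step 8.
Row: cycles through 6, 8, -9, -9 every 4 steps. Step 8 lands at position 0 of the cycle → 6.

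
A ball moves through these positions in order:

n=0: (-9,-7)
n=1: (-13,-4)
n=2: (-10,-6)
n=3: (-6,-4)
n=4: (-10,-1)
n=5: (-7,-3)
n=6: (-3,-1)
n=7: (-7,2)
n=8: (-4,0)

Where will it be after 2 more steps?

(-4,5)

Differencing gives (-4,+3), (+3,-2), (+4,+2), (-4,+3), (+3,-2), (+4,+2), (-4,+3), (+3,-2). This is the pattern (-4,+3), (+3,-2), (+4,+2) repeated.
step 9: apply (+4,+2) → (0,2)
step 10: apply (-4,+3) → (-4,5)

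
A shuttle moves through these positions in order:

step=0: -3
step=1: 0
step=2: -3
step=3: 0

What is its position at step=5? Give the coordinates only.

Step-to-step displacements: +3, -3, +3; each is -1× the previous.
step 4: 0 − 3 → -3
step 5: -3 + 3 → 0

0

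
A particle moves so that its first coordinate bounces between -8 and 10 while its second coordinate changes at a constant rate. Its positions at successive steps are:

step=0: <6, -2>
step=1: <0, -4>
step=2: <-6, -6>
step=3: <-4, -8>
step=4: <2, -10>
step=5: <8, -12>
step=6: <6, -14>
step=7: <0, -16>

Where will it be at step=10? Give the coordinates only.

The first coordinate reflects between -8 and 10, moving 6 per step.
  step 8: 0 → -6
  step 9: -6 → -4
  step 10: -4 → 2
The second coordinate changes by -2 each step: at step 10 it is -22.

<2, -22>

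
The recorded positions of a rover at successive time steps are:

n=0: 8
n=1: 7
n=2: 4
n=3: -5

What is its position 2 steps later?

Step-to-step displacements: -1, -3, -9; each is 3× the previous.
step 4: -5 − 27 → -32
step 5: -32 − 81 → -113

-113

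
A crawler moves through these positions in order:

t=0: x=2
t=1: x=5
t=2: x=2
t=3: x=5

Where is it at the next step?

x=2

The jumps are +3, -3, +3 — a geometric progression with ratio -1.
step 4: 5 − 3 → x=2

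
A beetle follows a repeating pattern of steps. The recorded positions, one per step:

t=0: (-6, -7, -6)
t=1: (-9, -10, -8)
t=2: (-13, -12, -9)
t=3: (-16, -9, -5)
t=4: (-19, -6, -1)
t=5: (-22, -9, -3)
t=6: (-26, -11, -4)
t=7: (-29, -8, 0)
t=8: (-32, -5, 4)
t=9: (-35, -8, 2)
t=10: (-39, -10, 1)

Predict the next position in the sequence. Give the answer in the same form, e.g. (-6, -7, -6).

(-42, -7, 5)

The moves between consecutive positions are (-3, -3, -2), (-4, -2, -1), (-3, +3, +4), (-3, +3, +4), (-3, -3, -2), (-4, -2, -1), (-3, +3, +4), (-3, +3, +4), (-3, -3, -2), (-4, -2, -1); they repeat the 4-cycle [(-3, -3, -2), (-4, -2, -1), (-3, +3, +4), (-3, +3, +4)].
step 11: apply (-3, +3, +4) → (-42, -7, 5)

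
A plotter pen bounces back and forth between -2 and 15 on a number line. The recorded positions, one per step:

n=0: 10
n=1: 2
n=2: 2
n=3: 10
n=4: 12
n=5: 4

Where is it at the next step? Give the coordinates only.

The value travels 8 per step and bounces off the walls at -2 and 15.
  step 6: 4 → 0

0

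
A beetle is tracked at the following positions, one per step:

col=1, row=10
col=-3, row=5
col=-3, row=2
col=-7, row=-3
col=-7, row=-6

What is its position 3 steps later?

The moves between consecutive positions are (-4, -5), (+0, -3), (-4, -5), (+0, -3); they repeat the 2-cycle [(-4, -5), (+0, -3)].
step 5: apply (-4, -5) → col=-11, row=-11
step 6: apply (+0, -3) → col=-11, row=-14
step 7: apply (-4, -5) → col=-15, row=-19

col=-15, row=-19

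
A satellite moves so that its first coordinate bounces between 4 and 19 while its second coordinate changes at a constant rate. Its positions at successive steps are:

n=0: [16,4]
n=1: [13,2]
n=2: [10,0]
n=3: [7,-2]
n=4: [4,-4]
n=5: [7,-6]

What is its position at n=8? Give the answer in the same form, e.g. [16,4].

[16,-12]

The first coordinate travels 3 per step and bounces off the walls at 4 and 19.
  step 6: 7 → 10
  step 7: 10 → 13
  step 8: 13 → 16
The second coordinate changes by -2 each step: at step 8 it is -12.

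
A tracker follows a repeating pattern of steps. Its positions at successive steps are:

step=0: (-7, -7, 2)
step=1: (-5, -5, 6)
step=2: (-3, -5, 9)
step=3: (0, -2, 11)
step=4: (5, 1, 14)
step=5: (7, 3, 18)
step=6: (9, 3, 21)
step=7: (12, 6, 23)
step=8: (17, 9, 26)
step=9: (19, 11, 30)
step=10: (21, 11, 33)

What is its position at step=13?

(31, 19, 42)

Differencing gives (+2, +2, +4), (+2, +0, +3), (+3, +3, +2), (+5, +3, +3), (+2, +2, +4), (+2, +0, +3), (+3, +3, +2), (+5, +3, +3), (+2, +2, +4), (+2, +0, +3). This is the pattern (+2, +2, +4), (+2, +0, +3), (+3, +3, +2), (+5, +3, +3) repeated.
step 11: apply (+3, +3, +2) → (24, 14, 35)
step 12: apply (+5, +3, +3) → (29, 17, 38)
step 13: apply (+2, +2, +4) → (31, 19, 42)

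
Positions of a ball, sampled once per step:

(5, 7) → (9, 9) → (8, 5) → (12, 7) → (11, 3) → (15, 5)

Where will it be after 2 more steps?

Step-to-step displacements: (+4, +2), (-1, -4), (+4, +2), (-1, -4), (+4, +2) — a repeating cycle of length 2.
step 6: apply (-1, -4) → (14, 1)
step 7: apply (+4, +2) → (18, 3)

(18, 3)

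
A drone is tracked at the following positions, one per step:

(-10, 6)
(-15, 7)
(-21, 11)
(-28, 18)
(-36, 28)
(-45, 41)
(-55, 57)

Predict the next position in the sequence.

(-66, 76)

First differences are (-5, +1), (-6, +4), (-7, +7), (-8, +10), (-9, +13), (-10, +16); their common second difference is (-1, +3) (constant acceleration).
step 7: (-55, 57) + (-11, +19) → (-66, 76)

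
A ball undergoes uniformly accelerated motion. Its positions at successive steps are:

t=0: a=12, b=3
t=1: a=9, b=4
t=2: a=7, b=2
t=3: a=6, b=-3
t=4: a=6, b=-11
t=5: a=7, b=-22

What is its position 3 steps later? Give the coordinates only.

Taking differences between consecutive positions: (-3,+1), (-2,-2), (-1,-5), (+0,-8), (+1,-11). These grow by (+1,-3) each step.
step 6: a=7, b=-22 + (+2,-14) → a=9, b=-36
step 7: a=9, b=-36 + (+3,-17) → a=12, b=-53
step 8: a=12, b=-53 + (+4,-20) → a=16, b=-73

a=16, b=-73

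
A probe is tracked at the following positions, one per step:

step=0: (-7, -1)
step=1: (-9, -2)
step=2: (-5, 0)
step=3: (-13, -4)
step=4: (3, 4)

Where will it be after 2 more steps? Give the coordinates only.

(35, 20)

Step-to-step displacements: (-2, -1), (+4, +2), (-8, -4), (+16, +8); each is -2× the previous.
step 5: (3, 4) + (-32, -16) → (-29, -12)
step 6: (-29, -12) + (+64, +32) → (35, 20)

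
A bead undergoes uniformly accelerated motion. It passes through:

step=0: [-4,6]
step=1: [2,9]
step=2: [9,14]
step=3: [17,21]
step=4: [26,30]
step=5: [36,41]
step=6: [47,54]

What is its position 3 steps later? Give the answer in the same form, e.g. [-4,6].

[86,105]

First differences are [+6,+3], [+7,+5], [+8,+7], [+9,+9], [+10,+11], [+11,+13]; their common second difference is [+1,+2] (constant acceleration).
step 7: [47,54] + [+12,+15] → [59,69]
step 8: [59,69] + [+13,+17] → [72,86]
step 9: [72,86] + [+14,+19] → [86,105]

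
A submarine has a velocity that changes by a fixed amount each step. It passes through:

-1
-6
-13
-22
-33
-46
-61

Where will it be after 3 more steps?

First differences are -5, -7, -9, -11, -13, -15; their common second difference is -2 (constant acceleration).
step 7: -61 − 17 → -78
step 8: -78 − 19 → -97
step 9: -97 − 21 → -118

-118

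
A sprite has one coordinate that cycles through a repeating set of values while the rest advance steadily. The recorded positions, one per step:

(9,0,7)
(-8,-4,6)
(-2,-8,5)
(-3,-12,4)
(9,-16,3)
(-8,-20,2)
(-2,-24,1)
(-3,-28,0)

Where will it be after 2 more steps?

(-8,-36,-2)

The first coordinate repeats the cycle [9, -8, -2, -3] with period 4; step 9 mod 4 = 1, giving -8.
The second coordinate changes by -4 each step, so at step 9 it is 0 + 9·(-4) = -36.
The third coordinate changes by -1 each step, so at step 9 it is 7 + 9·(-1) = -2.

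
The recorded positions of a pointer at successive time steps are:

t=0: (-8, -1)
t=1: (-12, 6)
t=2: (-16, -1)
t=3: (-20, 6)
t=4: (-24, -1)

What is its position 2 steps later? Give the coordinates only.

(-32, -1)

The first coordinate changes by -4 each step, so at step 6 it is -8 + 6·(-4) = -32.
The second coordinate repeats the cycle [-1, 6] with period 2; step 6 mod 2 = 0, giving -1.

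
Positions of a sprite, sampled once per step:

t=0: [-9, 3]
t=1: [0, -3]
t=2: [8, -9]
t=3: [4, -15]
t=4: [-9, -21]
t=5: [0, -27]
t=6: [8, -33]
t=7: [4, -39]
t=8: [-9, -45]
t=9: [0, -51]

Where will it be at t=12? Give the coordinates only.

First: cycles through -9, 0, 8, 4 every 4 steps. Step 12 lands at position 0 of the cycle → -9.
Second: linear, -6 per step → -69 at step 12.

[-9, -69]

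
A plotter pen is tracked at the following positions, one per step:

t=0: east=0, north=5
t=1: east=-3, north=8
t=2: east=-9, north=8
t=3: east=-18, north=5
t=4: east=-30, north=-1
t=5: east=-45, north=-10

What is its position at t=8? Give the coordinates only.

east=-108, north=-55

Successive displacements: (-3,+3), (-6,+0), (-9,-3), (-12,-6), (-15,-9) — each changes by (-3,-3).
step 6: east=-45, north=-10 + (-18,-12) → east=-63, north=-22
step 7: east=-63, north=-22 + (-21,-15) → east=-84, north=-37
step 8: east=-84, north=-37 + (-24,-18) → east=-108, north=-55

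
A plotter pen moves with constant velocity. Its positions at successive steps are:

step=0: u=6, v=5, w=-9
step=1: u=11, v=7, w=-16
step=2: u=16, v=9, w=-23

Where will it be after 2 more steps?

Each step adds (+5, +2, -7) to the position.
step 3: u=16, v=9, w=-23 + (+5, +2, -7) → u=21, v=11, w=-30
step 4: u=21, v=11, w=-30 + (+5, +2, -7) → u=26, v=13, w=-37

u=26, v=13, w=-37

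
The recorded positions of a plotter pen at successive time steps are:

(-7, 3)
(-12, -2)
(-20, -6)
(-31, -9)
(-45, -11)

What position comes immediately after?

First differences are (-5, -5), (-8, -4), (-11, -3), (-14, -2); their common second difference is (-3, +1) (constant acceleration).
step 5: (-45, -11) + (-17, -1) → (-62, -12)

(-62, -12)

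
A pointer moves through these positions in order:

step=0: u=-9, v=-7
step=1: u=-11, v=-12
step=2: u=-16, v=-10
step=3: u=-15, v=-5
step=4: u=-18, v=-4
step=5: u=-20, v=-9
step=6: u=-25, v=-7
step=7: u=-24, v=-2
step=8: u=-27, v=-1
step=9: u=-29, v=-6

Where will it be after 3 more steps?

u=-36, v=2

Step-to-step displacements: (-2,-5), (-5,+2), (+1,+5), (-3,+1), (-2,-5), (-5,+2), (+1,+5), (-3,+1), (-2,-5) — a repeating cycle of length 4.
step 10: apply (-5,+2) → u=-34, v=-4
step 11: apply (+1,+5) → u=-33, v=1
step 12: apply (-3,+1) → u=-36, v=2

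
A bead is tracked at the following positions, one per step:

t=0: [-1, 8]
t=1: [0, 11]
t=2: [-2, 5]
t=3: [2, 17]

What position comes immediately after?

The jumps are [+1, +3], [-2, -6], [+4, +12] — a geometric progression with ratio -2.
step 4: [2, 17] + [-8, -24] → [-6, -7]

[-6, -7]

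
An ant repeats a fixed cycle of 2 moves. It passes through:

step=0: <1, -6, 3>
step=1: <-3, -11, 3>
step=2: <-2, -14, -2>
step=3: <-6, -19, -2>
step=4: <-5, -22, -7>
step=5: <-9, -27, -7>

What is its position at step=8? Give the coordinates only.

The moves between consecutive positions are <-4, -5, +0>, <+1, -3, -5>, <-4, -5, +0>, <+1, -3, -5>, <-4, -5, +0>; they repeat the 2-cycle [<-4, -5, +0>, <+1, -3, -5>].
step 6: apply <+1, -3, -5> → <-8, -30, -12>
step 7: apply <-4, -5, +0> → <-12, -35, -12>
step 8: apply <+1, -3, -5> → <-11, -38, -17>

<-11, -38, -17>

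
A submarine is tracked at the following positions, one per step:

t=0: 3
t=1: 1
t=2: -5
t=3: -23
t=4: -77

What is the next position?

Step-to-step displacements: -2, -6, -18, -54; each is 3× the previous.
step 5: -77 − 162 → -239

-239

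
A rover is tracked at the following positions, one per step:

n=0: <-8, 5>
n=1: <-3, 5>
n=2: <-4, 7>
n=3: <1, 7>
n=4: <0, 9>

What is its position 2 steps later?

<4, 11>

The moves between consecutive positions are <+5, +0>, <-1, +2>, <+5, +0>, <-1, +2>; they repeat the 2-cycle [<+5, +0>, <-1, +2>].
step 5: apply <+5, +0> → <5, 9>
step 6: apply <-1, +2> → <4, 11>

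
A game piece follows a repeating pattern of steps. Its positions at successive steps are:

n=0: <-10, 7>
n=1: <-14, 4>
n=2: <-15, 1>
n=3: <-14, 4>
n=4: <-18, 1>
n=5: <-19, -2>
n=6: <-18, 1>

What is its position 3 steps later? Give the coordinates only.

<-22, -2>

Differencing gives <-4, -3>, <-1, -3>, <+1, +3>, <-4, -3>, <-1, -3>, <+1, +3>. This is the pattern <-4, -3>, <-1, -3>, <+1, +3> repeated.
step 7: apply <-4, -3> → <-22, -2>
step 8: apply <-1, -3> → <-23, -5>
step 9: apply <+1, +3> → <-22, -2>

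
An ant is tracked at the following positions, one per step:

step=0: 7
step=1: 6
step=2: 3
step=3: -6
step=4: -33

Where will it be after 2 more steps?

The jumps are -1, -3, -9, -27 — a geometric progression with ratio 3.
step 5: -33 − 81 → -114
step 6: -114 − 243 → -357

-357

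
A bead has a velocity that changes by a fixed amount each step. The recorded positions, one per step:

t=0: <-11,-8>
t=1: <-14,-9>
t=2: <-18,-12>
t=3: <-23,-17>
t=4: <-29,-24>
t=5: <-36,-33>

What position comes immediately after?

Taking differences between consecutive positions: <-3,-1>, <-4,-3>, <-5,-5>, <-6,-7>, <-7,-9>. These grow by <-1,-2> each step.
step 6: <-36,-33> + <-8,-11> → <-44,-44>

<-44,-44>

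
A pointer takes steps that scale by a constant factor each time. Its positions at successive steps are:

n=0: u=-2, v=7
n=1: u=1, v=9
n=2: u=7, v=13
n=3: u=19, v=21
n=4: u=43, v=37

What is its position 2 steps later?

u=187, v=133

The jumps are (+3, +2), (+6, +4), (+12, +8), (+24, +16) — a geometric progression with ratio 2.
step 5: u=43, v=37 + (+48, +32) → u=91, v=69
step 6: u=91, v=69 + (+96, +64) → u=187, v=133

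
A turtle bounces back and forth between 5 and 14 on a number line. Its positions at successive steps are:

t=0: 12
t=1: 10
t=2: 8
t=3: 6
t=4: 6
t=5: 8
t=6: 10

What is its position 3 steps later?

The value travels 2 per step and bounces off the walls at 5 and 14.
  step 7: 10 → 12
  step 8: 12 → 14
  step 9: 14 → 12

12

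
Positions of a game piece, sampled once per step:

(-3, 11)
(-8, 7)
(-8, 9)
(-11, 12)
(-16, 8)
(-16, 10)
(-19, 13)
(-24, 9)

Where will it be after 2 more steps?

(-27, 14)

Differencing gives (-5, -4), (+0, +2), (-3, +3), (-5, -4), (+0, +2), (-3, +3), (-5, -4). This is the pattern (-5, -4), (+0, +2), (-3, +3) repeated.
step 8: apply (+0, +2) → (-24, 11)
step 9: apply (-3, +3) → (-27, 14)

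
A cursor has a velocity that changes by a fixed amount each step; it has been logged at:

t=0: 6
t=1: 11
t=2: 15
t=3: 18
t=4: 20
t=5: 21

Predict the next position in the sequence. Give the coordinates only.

21

Taking differences between consecutive positions: +5, +4, +3, +2, +1. These grow by -1 each step.
step 6: 21 + 0 → 21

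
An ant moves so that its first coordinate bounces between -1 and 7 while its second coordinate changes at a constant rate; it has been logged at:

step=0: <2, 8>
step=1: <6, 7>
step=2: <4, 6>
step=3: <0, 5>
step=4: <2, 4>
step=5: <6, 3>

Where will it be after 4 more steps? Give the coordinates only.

<6, -1>

The first coordinate travels 4 per step and bounces off the walls at -1 and 7.
  step 6: 6 → 4
  step 7: 4 → 0
  step 8: 0 → 2
  step 9: 2 → 6
The second coordinate changes by -1 each step: at step 9 it is -1.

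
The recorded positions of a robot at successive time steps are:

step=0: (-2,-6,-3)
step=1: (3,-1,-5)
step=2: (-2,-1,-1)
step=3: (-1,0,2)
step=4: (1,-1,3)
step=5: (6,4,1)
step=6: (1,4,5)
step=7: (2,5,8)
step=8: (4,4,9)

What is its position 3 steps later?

Step-to-step displacements: (+5,+5,-2), (-5,+0,+4), (+1,+1,+3), (+2,-1,+1), (+5,+5,-2), (-5,+0,+4), (+1,+1,+3), (+2,-1,+1) — a repeating cycle of length 4.
step 9: apply (+5,+5,-2) → (9,9,7)
step 10: apply (-5,+0,+4) → (4,9,11)
step 11: apply (+1,+1,+3) → (5,10,14)

(5,10,14)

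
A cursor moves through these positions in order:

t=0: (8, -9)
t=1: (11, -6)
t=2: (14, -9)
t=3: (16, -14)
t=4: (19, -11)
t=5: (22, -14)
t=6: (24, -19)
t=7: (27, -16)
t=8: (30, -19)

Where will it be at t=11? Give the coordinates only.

(38, -24)

Differencing gives (+3, +3), (+3, -3), (+2, -5), (+3, +3), (+3, -3), (+2, -5), (+3, +3), (+3, -3). This is the pattern (+3, +3), (+3, -3), (+2, -5) repeated.
step 9: apply (+2, -5) → (32, -24)
step 10: apply (+3, +3) → (35, -21)
step 11: apply (+3, -3) → (38, -24)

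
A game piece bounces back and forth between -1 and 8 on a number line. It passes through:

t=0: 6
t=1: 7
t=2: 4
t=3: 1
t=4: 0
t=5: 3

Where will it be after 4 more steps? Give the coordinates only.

1

The value reflects between -1 and 8, moving 3 per step.
  step 6: 3 → 6
  step 7: 6 → 7
  step 8: 7 → 4
  step 9: 4 → 1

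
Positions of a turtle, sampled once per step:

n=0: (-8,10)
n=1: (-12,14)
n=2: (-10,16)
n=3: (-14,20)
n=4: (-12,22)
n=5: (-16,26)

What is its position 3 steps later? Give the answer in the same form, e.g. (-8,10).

(-16,34)

The moves between consecutive positions are (-4,+4), (+2,+2), (-4,+4), (+2,+2), (-4,+4); they repeat the 2-cycle [(-4,+4), (+2,+2)].
step 6: apply (+2,+2) → (-14,28)
step 7: apply (-4,+4) → (-18,32)
step 8: apply (+2,+2) → (-16,34)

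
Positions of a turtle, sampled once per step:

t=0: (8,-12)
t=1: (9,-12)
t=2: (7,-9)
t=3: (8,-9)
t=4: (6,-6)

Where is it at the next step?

Step-to-step displacements: (+1,+0), (-2,+3), (+1,+0), (-2,+3) — a repeating cycle of length 2.
step 5: apply (+1,+0) → (7,-6)

(7,-6)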